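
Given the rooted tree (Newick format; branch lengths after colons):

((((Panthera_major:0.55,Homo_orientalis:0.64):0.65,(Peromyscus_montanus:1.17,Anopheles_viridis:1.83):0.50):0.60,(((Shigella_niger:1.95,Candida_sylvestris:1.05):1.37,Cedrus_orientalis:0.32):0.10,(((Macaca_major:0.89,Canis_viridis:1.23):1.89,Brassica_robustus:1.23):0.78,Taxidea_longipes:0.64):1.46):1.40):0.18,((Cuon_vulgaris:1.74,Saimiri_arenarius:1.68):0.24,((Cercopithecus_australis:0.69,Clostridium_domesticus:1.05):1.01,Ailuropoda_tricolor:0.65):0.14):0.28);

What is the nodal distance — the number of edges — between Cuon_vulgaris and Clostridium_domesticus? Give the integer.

5

The MRCA of Cuon_vulgaris and Clostridium_domesticus is the node subtending ((Cuon_vulgaris,Saimiri_arenarius),((Cercopithecus_australis,Clostridium_domesticus),Ailuropoda_tricolor)).
From Cuon_vulgaris up to that node: 2 branches. From Clostridium_domesticus up to the same node: 3 branches. Total: 2 + 3 = 5.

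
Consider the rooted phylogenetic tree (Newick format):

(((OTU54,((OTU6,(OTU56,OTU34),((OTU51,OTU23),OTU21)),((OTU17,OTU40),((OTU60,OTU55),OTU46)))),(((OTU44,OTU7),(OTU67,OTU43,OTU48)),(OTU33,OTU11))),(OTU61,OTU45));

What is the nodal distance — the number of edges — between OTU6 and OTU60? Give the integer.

The MRCA of OTU6 and OTU60 is the node subtending ((OTU6,(OTU56,OTU34),((OTU51,OTU23),OTU21)),((OTU17,OTU40),((OTU60,OTU55),OTU46))).
From OTU6 up to that node: 2 branches. From OTU60 up to the same node: 4 branches. Total: 2 + 4 = 6.

6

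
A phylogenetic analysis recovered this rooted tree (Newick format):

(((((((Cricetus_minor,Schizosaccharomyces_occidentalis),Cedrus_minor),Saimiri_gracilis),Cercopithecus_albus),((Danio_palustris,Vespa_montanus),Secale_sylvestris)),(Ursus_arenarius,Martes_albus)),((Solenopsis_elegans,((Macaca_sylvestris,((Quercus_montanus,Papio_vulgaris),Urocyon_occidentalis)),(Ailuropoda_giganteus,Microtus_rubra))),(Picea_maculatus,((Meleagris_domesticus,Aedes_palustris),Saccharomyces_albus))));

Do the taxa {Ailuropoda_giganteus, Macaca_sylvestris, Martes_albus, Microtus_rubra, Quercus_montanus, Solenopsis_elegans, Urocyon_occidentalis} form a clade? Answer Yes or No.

The MRCA of the listed taxa is the root, so the smallest clade containing them is the whole tree.
That clade also contains Aedes_palustris, Cedrus_minor, Cercopithecus_albus, Cricetus_minor, Danio_palustris, Meleagris_domesticus, Papio_vulgaris, Picea_maculatus, Saccharomyces_albus, Saimiri_gracilis, Schizosaccharomyces_occidentalis, Secale_sylvestris, Ursus_arenarius, Vespa_montanus, which are not in the proposed group, so the group is not monophyletic.

No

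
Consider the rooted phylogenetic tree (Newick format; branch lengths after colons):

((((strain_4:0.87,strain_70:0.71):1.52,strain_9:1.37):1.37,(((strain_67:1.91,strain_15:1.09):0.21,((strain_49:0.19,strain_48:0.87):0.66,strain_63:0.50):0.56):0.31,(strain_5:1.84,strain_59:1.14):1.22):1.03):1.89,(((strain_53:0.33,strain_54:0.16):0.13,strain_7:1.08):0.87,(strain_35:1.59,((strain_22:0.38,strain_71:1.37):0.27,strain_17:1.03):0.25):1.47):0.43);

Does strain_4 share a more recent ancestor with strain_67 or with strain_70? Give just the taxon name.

strain_70

The MRCA of strain_4 and strain_70 subtends (strain_4,strain_70) (2 taxa).
The MRCA of strain_4 and strain_67 subtends (((strain_4,strain_70),strain_9),(((strain_67,strain_15),((strain_49,strain_48),strain_63)),(strain_5,strain_59))) (10 taxa).
The first is nested inside the second, so strain_4 shares a more recent common ancestor with strain_70.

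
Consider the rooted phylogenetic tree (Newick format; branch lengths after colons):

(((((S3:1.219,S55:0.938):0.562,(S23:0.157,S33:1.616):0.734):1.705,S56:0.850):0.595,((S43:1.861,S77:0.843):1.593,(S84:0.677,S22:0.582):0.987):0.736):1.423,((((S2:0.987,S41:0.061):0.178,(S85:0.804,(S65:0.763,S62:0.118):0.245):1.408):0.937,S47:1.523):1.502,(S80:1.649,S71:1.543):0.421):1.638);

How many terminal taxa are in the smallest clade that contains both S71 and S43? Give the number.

17

The MRCA of S71 and S43 is the root, so the clade is the entire tree.
That clade contains 17 terminal taxa: S2, S22, S23, S3, S33, S41, S43, S47, S55, S56, S62, S65, S71, S77, S80, S84, S85.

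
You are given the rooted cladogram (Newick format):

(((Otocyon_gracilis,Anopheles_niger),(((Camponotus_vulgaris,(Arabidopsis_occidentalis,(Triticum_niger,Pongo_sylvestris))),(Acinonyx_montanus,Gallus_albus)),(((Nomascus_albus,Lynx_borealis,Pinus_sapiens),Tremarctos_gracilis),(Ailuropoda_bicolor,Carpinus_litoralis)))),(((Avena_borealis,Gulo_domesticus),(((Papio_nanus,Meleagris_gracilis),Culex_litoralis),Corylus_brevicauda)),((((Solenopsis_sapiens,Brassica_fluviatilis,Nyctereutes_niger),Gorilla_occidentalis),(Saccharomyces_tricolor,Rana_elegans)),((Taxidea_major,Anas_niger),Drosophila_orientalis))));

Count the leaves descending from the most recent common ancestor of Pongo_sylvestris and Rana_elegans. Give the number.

The MRCA of Pongo_sylvestris and Rana_elegans is the root, so the clade is the entire tree.
That clade contains 29 terminal taxa: Acinonyx_montanus, Ailuropoda_bicolor, Anas_niger, Anopheles_niger, Arabidopsis_occidentalis, Avena_borealis, Brassica_fluviatilis, Camponotus_vulgaris, Carpinus_litoralis, Corylus_brevicauda, Culex_litoralis, Drosophila_orientalis, Gallus_albus, Gorilla_occidentalis, Gulo_domesticus, Lynx_borealis, Meleagris_gracilis, Nomascus_albus, Nyctereutes_niger, Otocyon_gracilis, Papio_nanus, Pinus_sapiens, Pongo_sylvestris, Rana_elegans, Saccharomyces_tricolor, Solenopsis_sapiens, Taxidea_major, Tremarctos_gracilis, Triticum_niger.

29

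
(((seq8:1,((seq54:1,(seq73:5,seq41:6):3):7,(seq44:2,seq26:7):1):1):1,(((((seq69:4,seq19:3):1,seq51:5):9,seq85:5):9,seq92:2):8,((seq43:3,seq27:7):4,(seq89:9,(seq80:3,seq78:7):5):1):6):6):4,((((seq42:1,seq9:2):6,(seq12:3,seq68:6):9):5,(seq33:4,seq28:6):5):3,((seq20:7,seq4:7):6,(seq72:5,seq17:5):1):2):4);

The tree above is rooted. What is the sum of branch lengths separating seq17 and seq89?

The path runs seq17 → … → MRCA → … → seq89; the MRCA is the root of the tree.
Branch lengths along that path: 5 + 1 + 2 + 4 + 4 + 6 + 6 + 1 + 9 = 38.

38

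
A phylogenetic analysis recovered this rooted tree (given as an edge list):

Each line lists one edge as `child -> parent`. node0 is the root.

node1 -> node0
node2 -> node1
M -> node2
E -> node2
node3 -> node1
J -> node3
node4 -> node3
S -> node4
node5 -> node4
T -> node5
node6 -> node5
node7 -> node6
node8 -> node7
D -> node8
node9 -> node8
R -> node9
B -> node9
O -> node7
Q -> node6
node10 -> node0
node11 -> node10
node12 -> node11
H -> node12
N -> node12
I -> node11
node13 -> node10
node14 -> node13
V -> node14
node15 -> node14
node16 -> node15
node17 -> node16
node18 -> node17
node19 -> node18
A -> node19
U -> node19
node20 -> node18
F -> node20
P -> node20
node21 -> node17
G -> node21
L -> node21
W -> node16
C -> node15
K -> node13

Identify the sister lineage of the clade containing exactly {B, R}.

D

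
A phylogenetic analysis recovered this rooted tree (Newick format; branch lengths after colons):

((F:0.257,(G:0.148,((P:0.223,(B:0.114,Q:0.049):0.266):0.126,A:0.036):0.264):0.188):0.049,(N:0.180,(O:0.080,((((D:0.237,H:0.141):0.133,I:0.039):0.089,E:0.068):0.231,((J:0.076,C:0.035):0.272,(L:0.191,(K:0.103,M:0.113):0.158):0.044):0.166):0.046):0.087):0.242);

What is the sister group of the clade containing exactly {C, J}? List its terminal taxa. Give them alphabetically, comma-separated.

The clade containing exactly {C, J} attaches to the tree at the node subtending ((J,C),(L,(K,M))).
The other lineage descending from that same node — the sister group — is (L,(K,M)); its 3 tips in alphabetical order are the answer.

K, L, M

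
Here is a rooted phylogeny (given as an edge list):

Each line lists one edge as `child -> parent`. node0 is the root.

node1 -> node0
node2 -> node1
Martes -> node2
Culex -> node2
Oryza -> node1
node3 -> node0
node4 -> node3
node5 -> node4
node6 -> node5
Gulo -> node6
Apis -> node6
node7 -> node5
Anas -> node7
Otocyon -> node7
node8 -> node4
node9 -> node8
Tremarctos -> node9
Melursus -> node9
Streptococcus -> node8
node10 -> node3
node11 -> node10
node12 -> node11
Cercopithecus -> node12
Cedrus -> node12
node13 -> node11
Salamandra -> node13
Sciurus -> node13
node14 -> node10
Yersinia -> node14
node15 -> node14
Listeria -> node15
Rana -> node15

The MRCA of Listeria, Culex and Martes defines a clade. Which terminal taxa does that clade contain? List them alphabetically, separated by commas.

Anas, Apis, Cedrus, Cercopithecus, Culex, Gulo, Listeria, Martes, Melursus, Oryza, Otocyon, Rana, Salamandra, Sciurus, Streptococcus, Tremarctos, Yersinia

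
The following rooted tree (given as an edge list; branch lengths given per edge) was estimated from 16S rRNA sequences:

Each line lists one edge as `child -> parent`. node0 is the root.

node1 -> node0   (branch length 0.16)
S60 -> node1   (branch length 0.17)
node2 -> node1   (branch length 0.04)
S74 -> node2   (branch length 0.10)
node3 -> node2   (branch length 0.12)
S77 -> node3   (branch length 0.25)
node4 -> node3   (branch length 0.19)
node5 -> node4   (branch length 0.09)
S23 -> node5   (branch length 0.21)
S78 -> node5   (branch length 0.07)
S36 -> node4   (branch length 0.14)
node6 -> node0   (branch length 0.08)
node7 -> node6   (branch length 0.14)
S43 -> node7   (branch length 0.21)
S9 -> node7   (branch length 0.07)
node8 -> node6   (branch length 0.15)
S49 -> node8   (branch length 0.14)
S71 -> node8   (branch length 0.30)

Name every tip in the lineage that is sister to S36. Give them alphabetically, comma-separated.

S23, S78

S36 attaches to the tree at the node subtending ((S23,S78),S36).
The other lineage descending from that same node — the sister group — is (S23,S78); its 2 tips in alphabetical order are the answer.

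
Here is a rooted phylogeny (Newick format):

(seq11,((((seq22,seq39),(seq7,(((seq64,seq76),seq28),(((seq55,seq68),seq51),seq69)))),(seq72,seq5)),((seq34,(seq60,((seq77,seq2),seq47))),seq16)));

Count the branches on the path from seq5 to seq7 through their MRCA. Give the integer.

The MRCA of seq5 and seq7 is the node subtending (((seq22,seq39),(seq7,(((seq64,seq76),seq28),(((seq55,seq68),seq51),seq69)))),(seq72,seq5)).
From seq5 up to that node: 2 branches. From seq7 up to the same node: 3 branches. Total: 2 + 3 = 5.

5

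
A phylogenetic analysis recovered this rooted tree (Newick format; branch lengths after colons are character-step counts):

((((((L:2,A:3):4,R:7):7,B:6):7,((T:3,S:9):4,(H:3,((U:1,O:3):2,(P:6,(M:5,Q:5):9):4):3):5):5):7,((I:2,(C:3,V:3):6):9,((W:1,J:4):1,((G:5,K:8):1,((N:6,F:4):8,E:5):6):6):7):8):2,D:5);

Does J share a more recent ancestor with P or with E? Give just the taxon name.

E

The MRCA of J and E subtends ((W,J),((G,K),((N,F),E))) (7 taxa).
The MRCA of J and P subtends (((((L,A),R),B),((T,S),(H,((U,O),(P,(M,Q)))))),((I,(C,V)),((W,J),((G,K),((N,F),E))))) (22 taxa).
The first is nested inside the second, so J shares a more recent common ancestor with E.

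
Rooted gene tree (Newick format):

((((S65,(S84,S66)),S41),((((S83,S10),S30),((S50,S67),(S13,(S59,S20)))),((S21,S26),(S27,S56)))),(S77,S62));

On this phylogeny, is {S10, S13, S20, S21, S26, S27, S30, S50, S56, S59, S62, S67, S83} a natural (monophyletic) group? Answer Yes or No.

No

The MRCA of the listed taxa is the root, so the smallest clade containing them is the whole tree.
That clade also contains S41, S65, S66, S77, S84, which are not in the proposed group, so the group is not monophyletic.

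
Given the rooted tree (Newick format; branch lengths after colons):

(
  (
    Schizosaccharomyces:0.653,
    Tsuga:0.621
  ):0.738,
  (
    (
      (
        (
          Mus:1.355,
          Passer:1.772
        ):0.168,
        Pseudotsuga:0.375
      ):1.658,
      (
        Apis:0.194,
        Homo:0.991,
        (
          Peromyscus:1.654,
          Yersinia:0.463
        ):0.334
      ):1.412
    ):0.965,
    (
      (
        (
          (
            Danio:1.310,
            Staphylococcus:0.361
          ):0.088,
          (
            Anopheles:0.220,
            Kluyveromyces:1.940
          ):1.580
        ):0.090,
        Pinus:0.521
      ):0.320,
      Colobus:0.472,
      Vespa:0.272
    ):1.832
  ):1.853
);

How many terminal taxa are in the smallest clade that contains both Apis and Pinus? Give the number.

14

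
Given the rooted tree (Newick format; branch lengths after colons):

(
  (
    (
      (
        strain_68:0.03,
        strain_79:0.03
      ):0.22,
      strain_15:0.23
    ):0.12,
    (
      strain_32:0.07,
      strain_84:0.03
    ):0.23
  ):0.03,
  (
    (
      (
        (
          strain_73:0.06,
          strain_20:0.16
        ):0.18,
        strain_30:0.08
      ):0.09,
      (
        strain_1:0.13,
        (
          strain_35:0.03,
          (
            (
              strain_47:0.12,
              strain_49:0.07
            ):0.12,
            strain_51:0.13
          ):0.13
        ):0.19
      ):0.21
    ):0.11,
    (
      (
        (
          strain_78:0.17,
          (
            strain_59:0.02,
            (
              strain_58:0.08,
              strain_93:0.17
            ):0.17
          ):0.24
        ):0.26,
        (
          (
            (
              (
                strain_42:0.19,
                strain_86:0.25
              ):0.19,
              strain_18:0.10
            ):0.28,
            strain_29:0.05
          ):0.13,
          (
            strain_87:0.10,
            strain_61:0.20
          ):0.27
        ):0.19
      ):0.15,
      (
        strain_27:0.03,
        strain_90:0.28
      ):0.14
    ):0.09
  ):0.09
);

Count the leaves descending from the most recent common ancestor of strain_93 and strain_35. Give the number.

The MRCA of strain_93 and strain_35 is the node subtending ((((strain_73,strain_20),strain_30),(strain_1,(strain_35,((strain_47,strain_49),strain_51)))),(((strain_78,(strain_59,(strain_58,strain_93))),((((strain_42,strain_86),strain_18),strain_29),(strain_87,strain_61))),(strain_27,strain_90))).
That clade contains 20 terminal taxa: strain_1, strain_18, strain_20, strain_27, strain_29, strain_30, strain_35, strain_42, strain_47, strain_49, strain_51, strain_58, strain_59, strain_61, strain_73, strain_78, strain_86, strain_87, strain_90, strain_93.

20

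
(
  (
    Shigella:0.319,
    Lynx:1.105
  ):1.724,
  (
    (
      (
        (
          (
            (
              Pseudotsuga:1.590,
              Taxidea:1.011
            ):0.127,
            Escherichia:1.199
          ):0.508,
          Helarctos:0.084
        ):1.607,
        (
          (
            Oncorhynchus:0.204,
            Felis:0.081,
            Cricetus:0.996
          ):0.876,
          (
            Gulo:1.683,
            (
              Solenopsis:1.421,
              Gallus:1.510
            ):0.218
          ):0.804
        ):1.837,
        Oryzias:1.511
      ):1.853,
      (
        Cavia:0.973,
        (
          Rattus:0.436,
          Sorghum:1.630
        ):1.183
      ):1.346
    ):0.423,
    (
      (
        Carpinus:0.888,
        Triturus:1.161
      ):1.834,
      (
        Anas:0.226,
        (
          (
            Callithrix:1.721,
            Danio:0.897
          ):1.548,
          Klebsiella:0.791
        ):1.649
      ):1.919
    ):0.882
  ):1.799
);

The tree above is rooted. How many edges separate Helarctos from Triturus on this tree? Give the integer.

The MRCA of Helarctos and Triturus is the node subtending ((((((Pseudotsuga,Taxidea),Escherichia),Helarctos),((Oncorhynchus,Felis,Cricetus),(Gulo,(Solenopsis,Gallus))),Oryzias),(Cavia,(Rattus,Sorghum))),((Carpinus,Triturus),(Anas,((Callithrix,Danio),Klebsiella)))).
From Helarctos up to that node: 4 branches. From Triturus up to the same node: 3 branches. Total: 4 + 3 = 7.

7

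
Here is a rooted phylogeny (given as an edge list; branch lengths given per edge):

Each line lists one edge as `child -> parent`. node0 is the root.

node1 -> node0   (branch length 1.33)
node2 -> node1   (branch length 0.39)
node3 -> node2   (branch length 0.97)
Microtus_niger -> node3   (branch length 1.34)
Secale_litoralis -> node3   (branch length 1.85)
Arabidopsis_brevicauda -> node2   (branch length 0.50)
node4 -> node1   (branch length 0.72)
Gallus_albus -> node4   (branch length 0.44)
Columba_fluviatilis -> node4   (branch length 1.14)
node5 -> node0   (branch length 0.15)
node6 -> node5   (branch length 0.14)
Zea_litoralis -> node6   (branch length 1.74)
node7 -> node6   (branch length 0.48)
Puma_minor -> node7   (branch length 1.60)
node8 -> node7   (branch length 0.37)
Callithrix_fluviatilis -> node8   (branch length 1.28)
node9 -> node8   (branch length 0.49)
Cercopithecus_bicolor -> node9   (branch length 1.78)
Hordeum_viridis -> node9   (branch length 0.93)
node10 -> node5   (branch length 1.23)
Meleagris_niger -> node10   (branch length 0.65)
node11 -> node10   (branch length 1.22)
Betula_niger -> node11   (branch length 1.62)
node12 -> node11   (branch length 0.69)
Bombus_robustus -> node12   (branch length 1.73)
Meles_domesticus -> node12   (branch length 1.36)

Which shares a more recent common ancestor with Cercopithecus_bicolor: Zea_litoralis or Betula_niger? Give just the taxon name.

The MRCA of Cercopithecus_bicolor and Zea_litoralis subtends (Zea_litoralis,(Puma_minor,(Callithrix_fluviatilis,(Cercopithecus_bicolor,Hordeum_viridis)))) (5 taxa).
The MRCA of Cercopithecus_bicolor and Betula_niger subtends ((Zea_litoralis,(Puma_minor,(Callithrix_fluviatilis,(Cercopithecus_bicolor,Hordeum_viridis)))),(Meleagris_niger,(Betula_niger,(Bombus_robustus,Meles_domesticus)))) (9 taxa).
The first is nested inside the second, so Cercopithecus_bicolor shares a more recent common ancestor with Zea_litoralis.

Zea_litoralis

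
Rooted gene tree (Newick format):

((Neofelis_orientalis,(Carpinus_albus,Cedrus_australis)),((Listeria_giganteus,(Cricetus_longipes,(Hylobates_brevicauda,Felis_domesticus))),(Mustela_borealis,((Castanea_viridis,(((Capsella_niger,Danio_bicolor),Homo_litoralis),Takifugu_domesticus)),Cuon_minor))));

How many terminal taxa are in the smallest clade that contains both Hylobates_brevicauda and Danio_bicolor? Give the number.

11

The MRCA of Hylobates_brevicauda and Danio_bicolor is the node subtending ((Listeria_giganteus,(Cricetus_longipes,(Hylobates_brevicauda,Felis_domesticus))),(Mustela_borealis,((Castanea_viridis,(((Capsella_niger,Danio_bicolor),Homo_litoralis),Takifugu_domesticus)),Cuon_minor))).
That clade contains 11 terminal taxa: Capsella_niger, Castanea_viridis, Cricetus_longipes, Cuon_minor, Danio_bicolor, Felis_domesticus, Homo_litoralis, Hylobates_brevicauda, Listeria_giganteus, Mustela_borealis, Takifugu_domesticus.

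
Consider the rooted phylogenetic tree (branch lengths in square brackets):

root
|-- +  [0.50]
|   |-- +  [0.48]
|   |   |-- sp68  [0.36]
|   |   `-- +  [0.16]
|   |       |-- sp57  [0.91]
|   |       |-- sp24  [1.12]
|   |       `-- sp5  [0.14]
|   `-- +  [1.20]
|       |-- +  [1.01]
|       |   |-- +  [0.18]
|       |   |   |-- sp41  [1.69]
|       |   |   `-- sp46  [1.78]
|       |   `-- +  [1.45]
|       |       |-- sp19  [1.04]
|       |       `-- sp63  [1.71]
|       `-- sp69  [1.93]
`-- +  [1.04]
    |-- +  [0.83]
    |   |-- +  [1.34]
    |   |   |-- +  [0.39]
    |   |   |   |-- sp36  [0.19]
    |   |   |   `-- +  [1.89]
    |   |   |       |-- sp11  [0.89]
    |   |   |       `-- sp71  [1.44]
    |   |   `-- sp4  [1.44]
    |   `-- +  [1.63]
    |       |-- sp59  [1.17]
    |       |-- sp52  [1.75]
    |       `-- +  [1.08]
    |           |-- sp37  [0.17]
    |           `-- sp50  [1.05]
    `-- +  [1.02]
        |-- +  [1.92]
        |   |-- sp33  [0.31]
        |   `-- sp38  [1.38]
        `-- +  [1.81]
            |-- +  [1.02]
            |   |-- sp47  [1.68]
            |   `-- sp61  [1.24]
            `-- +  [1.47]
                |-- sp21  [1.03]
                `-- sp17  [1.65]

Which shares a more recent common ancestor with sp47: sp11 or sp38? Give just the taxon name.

sp38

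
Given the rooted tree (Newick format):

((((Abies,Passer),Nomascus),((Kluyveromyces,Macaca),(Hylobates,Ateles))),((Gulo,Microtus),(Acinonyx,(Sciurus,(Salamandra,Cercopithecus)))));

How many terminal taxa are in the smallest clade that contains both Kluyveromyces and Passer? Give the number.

7

The MRCA of Kluyveromyces and Passer is the node subtending (((Abies,Passer),Nomascus),((Kluyveromyces,Macaca),(Hylobates,Ateles))).
That clade contains 7 terminal taxa: Abies, Ateles, Hylobates, Kluyveromyces, Macaca, Nomascus, Passer.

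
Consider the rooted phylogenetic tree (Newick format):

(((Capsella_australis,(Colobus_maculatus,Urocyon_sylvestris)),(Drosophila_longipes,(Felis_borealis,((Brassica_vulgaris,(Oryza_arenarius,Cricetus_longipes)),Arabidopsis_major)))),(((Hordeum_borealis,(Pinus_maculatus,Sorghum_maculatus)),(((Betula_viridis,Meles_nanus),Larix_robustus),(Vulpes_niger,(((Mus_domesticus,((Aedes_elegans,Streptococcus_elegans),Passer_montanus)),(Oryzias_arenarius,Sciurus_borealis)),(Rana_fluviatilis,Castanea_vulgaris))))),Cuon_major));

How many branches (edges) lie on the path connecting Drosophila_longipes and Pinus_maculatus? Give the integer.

The MRCA of Drosophila_longipes and Pinus_maculatus is the root of the tree.
From Drosophila_longipes up to that node: 3 branches. From Pinus_maculatus up to the same node: 5 branches. Total: 3 + 5 = 8.

8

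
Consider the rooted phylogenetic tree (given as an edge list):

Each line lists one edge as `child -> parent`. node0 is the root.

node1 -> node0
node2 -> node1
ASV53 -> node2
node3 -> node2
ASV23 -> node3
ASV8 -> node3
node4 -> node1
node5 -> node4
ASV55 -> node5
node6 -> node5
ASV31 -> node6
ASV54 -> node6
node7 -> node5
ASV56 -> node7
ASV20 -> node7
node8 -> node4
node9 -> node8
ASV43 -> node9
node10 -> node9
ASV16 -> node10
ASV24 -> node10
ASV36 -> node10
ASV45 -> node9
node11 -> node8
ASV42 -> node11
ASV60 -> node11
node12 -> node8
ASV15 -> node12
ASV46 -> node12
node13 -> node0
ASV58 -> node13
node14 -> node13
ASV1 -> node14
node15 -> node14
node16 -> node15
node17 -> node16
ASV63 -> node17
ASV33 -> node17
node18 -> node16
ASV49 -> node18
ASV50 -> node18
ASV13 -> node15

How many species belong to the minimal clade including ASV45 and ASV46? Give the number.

9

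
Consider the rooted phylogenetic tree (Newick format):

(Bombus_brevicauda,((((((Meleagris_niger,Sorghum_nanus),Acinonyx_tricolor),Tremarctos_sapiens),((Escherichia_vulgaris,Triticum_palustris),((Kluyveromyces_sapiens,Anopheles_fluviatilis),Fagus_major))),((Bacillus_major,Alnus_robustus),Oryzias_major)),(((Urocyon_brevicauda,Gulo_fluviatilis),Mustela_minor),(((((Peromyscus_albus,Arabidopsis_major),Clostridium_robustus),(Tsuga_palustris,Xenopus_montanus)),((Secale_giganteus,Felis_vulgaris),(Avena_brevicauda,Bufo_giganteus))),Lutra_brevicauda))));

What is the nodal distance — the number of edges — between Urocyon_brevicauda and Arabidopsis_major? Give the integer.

9

The MRCA of Urocyon_brevicauda and Arabidopsis_major is the node subtending (((Urocyon_brevicauda,Gulo_fluviatilis),Mustela_minor),(((((Peromyscus_albus,Arabidopsis_major),Clostridium_robustus),(Tsuga_palustris,Xenopus_montanus)),((Secale_giganteus,Felis_vulgaris),(Avena_brevicauda,Bufo_giganteus))),Lutra_brevicauda)).
From Urocyon_brevicauda up to that node: 3 branches. From Arabidopsis_major up to the same node: 6 branches. Total: 3 + 6 = 9.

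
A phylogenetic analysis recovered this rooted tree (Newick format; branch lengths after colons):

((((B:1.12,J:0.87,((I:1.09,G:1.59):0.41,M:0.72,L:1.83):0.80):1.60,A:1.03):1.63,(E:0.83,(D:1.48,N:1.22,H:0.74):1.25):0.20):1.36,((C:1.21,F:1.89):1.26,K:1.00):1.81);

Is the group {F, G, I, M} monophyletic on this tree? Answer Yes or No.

The MRCA of the listed taxa is the root, so the smallest clade containing them is the whole tree.
That clade also contains A, B, C, D, E, H, J, K, L, N, which are not in the proposed group, so the group is not monophyletic.

No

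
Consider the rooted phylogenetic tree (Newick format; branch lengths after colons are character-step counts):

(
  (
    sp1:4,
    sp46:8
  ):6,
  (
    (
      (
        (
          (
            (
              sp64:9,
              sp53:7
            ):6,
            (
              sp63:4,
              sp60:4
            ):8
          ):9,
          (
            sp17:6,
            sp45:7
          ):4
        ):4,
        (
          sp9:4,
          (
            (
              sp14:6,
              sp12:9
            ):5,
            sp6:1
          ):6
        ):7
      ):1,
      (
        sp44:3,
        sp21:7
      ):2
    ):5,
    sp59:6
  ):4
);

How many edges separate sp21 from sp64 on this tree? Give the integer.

The MRCA of sp21 and sp64 is the node subtending (((((sp64,sp53),(sp63,sp60)),(sp17,sp45)),(sp9,((sp14,sp12),sp6))),(sp44,sp21)).
From sp21 up to that node: 2 branches. From sp64 up to the same node: 5 branches. Total: 2 + 5 = 7.

7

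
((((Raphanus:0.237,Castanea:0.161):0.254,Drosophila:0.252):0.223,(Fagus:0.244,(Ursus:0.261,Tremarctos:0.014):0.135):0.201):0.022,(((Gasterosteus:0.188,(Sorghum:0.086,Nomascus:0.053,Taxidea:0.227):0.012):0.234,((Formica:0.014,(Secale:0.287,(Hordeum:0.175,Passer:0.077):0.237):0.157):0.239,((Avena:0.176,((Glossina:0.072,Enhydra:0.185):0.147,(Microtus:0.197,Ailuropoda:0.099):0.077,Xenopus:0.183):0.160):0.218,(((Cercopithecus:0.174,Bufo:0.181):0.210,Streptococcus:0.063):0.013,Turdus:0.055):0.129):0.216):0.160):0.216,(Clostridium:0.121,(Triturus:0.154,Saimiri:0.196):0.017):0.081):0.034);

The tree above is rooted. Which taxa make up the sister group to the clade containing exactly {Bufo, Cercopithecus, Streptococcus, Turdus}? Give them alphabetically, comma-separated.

The clade containing exactly {Bufo, Cercopithecus, Streptococcus, Turdus} attaches to the tree at the node subtending ((Avena,((Glossina,Enhydra),(Microtus,Ailuropoda),Xenopus)),(((Cercopithecus,Bufo),Streptococcus),Turdus)).
The other lineage descending from that same node — the sister group — is (Avena,((Glossina,Enhydra),(Microtus,Ailuropoda),Xenopus)); its 6 tips in alphabetical order are the answer.

Ailuropoda, Avena, Enhydra, Glossina, Microtus, Xenopus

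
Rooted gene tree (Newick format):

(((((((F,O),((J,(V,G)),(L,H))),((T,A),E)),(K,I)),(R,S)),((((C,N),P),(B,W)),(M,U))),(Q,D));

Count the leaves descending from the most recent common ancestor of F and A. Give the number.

10

The MRCA of F and A is the node subtending (((F,O),((J,(V,G)),(L,H))),((T,A),E)).
That clade contains 10 terminal taxa: A, E, F, G, H, J, L, O, T, V.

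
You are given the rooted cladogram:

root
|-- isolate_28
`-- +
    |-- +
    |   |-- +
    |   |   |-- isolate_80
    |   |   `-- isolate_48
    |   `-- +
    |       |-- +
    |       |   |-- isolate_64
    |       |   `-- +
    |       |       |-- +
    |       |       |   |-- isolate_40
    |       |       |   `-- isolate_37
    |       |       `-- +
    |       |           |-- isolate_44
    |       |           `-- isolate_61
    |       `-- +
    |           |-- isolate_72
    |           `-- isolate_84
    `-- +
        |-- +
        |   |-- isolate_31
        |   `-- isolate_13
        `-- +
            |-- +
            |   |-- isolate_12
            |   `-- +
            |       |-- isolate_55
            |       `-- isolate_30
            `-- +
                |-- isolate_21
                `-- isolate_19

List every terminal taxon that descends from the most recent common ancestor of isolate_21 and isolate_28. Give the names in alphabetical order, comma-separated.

isolate_12, isolate_13, isolate_19, isolate_21, isolate_28, isolate_30, isolate_31, isolate_37, isolate_40, isolate_44, isolate_48, isolate_55, isolate_61, isolate_64, isolate_72, isolate_80, isolate_84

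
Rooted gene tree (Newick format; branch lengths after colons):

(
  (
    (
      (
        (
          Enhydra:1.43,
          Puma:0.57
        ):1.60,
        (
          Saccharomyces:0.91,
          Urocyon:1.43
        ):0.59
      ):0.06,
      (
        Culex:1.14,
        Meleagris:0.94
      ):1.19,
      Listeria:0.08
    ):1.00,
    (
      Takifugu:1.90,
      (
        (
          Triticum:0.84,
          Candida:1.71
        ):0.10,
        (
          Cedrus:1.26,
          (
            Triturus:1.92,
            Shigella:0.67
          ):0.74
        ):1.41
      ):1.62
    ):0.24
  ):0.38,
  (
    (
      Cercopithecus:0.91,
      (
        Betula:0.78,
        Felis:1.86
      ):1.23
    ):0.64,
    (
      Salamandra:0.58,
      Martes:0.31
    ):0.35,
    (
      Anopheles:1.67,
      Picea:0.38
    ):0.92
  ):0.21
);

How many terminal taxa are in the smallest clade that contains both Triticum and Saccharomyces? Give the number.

13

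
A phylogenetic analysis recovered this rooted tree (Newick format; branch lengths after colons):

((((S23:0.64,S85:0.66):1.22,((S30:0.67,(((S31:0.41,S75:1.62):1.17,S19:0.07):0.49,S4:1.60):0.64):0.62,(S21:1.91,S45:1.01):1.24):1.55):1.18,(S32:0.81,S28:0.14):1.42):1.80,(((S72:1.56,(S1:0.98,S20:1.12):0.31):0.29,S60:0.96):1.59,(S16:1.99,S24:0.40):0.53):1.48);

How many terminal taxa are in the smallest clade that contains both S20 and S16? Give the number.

6

The MRCA of S20 and S16 is the node subtending (((S72,(S1,S20)),S60),(S16,S24)).
That clade contains 6 terminal taxa: S1, S16, S20, S24, S60, S72.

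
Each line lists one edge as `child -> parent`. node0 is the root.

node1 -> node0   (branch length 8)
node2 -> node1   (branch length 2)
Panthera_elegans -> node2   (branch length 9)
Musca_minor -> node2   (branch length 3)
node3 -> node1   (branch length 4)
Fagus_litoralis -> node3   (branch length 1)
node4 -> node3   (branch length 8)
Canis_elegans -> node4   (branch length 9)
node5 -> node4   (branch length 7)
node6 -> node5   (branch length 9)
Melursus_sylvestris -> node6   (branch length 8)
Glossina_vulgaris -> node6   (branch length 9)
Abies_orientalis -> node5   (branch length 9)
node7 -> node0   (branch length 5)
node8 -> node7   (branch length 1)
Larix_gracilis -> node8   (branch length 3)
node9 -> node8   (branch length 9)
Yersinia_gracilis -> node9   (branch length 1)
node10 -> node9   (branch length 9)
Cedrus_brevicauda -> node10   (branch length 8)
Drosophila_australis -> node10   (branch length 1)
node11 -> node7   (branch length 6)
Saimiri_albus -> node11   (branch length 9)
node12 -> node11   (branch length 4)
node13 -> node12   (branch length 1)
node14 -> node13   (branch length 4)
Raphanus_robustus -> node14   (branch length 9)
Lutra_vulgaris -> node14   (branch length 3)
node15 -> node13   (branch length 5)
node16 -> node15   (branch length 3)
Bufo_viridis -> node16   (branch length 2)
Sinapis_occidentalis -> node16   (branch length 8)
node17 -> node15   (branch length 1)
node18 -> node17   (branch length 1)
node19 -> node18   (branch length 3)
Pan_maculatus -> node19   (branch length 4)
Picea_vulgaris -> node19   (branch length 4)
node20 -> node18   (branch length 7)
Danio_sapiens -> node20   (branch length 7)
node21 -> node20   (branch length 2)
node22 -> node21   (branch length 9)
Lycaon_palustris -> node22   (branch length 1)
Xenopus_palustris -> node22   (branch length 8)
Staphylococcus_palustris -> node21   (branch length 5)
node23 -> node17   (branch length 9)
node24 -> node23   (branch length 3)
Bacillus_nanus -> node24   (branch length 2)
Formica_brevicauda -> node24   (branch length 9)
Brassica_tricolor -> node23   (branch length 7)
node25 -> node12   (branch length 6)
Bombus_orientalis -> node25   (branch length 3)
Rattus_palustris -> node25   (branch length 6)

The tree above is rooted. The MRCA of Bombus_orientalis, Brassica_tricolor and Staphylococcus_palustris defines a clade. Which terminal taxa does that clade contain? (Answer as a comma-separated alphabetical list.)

Tracing Bombus_orientalis: it sits inside (Bombus_orientalis,Rattus_palustris).
Tracing Brassica_tricolor: it sits inside ((Bacillus_nanus,Formica_brevicauda),Brassica_tricolor).
Tracing Staphylococcus_palustris: it sits inside ((Lycaon_palustris,Xenopus_palustris),Staphylococcus_palustris).
The smallest clade enclosing all 3 is (((Raphanus_robustus,Lutra_vulgaris),((Bufo_viridis,Sinapis_occidentalis),(((Pan_maculatus,Picea_vulgaris),(Danio_sapiens,((Lycaon_palustris,Xenopus_palustris),Staphylococcus_palustris))),((Bacillus_nanus,Formica_brevicauda),Brassica_tricolor)))),(Bombus_orientalis,Rattus_palustris)); the answer is its 15 terminal taxa in alphabetical order.

Bacillus_nanus, Bombus_orientalis, Brassica_tricolor, Bufo_viridis, Danio_sapiens, Formica_brevicauda, Lutra_vulgaris, Lycaon_palustris, Pan_maculatus, Picea_vulgaris, Raphanus_robustus, Rattus_palustris, Sinapis_occidentalis, Staphylococcus_palustris, Xenopus_palustris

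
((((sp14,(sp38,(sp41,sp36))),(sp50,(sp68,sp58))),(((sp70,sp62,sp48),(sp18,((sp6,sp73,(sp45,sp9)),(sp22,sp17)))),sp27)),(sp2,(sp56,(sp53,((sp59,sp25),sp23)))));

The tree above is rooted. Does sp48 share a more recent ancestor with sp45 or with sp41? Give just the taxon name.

The MRCA of sp48 and sp45 subtends ((sp70,sp62,sp48),(sp18,((sp6,sp73,(sp45,sp9)),(sp22,sp17)))) (10 taxa).
The MRCA of sp48 and sp41 subtends (((sp14,(sp38,(sp41,sp36))),(sp50,(sp68,sp58))),(((sp70,sp62,sp48),(sp18,((sp6,sp73,(sp45,sp9)),(sp22,sp17)))),sp27)) (18 taxa).
The first is nested inside the second, so sp48 shares a more recent common ancestor with sp45.

sp45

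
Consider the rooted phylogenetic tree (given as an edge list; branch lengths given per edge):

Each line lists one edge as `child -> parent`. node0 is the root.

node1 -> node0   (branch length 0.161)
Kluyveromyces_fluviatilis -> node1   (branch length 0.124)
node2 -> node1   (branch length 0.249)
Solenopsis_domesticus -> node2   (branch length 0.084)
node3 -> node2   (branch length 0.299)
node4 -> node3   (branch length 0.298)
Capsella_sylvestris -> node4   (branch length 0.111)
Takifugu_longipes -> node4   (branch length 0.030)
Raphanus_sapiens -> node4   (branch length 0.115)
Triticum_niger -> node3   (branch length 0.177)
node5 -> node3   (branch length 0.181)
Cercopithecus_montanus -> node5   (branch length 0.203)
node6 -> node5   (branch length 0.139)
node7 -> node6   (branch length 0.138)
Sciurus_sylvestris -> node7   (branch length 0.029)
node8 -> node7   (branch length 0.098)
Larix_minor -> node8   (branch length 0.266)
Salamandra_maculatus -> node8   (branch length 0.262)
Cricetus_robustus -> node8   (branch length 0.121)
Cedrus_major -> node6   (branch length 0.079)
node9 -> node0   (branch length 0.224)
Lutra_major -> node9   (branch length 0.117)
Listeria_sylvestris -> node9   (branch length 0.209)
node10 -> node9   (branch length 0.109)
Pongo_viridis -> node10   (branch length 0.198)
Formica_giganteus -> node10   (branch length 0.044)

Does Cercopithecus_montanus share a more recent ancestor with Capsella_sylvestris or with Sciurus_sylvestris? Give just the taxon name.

Sciurus_sylvestris

The MRCA of Cercopithecus_montanus and Sciurus_sylvestris subtends (Cercopithecus_montanus,((Sciurus_sylvestris,(Larix_minor,Salamandra_maculatus,Cricetus_robustus)),Cedrus_major)) (6 taxa).
The MRCA of Cercopithecus_montanus and Capsella_sylvestris subtends ((Capsella_sylvestris,Takifugu_longipes,Raphanus_sapiens),Triticum_niger,(Cercopithecus_montanus,((Sciurus_sylvestris,(Larix_minor,Salamandra_maculatus,Cricetus_robustus)),Cedrus_major))) (10 taxa).
The first is nested inside the second, so Cercopithecus_montanus shares a more recent common ancestor with Sciurus_sylvestris.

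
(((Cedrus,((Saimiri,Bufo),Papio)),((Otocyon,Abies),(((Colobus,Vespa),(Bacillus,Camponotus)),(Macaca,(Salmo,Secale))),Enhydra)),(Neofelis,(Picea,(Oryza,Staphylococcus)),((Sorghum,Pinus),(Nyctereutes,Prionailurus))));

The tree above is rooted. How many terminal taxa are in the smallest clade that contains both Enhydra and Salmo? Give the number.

The MRCA of Enhydra and Salmo is the node subtending ((Otocyon,Abies),(((Colobus,Vespa),(Bacillus,Camponotus)),(Macaca,(Salmo,Secale))),Enhydra).
That clade contains 10 terminal taxa: Abies, Bacillus, Camponotus, Colobus, Enhydra, Macaca, Otocyon, Salmo, Secale, Vespa.

10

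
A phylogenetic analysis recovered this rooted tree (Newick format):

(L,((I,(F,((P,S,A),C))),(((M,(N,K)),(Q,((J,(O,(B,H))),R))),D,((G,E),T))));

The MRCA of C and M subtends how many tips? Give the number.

19

The MRCA of C and M is the node subtending ((I,(F,((P,S,A),C))),(((M,(N,K)),(Q,((J,(O,(B,H))),R))),D,((G,E),T))).
That clade contains 19 terminal taxa: A, B, C, D, E, F, G, H, I, J, K, M, N, O, P, Q, R, S, T.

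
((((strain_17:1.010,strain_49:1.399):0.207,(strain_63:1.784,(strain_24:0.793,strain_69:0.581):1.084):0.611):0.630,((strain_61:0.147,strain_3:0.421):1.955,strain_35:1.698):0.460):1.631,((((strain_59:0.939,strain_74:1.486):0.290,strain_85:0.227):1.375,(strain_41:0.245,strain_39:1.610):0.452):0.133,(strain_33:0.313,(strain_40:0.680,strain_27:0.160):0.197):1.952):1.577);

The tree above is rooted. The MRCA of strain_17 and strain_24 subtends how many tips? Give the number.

5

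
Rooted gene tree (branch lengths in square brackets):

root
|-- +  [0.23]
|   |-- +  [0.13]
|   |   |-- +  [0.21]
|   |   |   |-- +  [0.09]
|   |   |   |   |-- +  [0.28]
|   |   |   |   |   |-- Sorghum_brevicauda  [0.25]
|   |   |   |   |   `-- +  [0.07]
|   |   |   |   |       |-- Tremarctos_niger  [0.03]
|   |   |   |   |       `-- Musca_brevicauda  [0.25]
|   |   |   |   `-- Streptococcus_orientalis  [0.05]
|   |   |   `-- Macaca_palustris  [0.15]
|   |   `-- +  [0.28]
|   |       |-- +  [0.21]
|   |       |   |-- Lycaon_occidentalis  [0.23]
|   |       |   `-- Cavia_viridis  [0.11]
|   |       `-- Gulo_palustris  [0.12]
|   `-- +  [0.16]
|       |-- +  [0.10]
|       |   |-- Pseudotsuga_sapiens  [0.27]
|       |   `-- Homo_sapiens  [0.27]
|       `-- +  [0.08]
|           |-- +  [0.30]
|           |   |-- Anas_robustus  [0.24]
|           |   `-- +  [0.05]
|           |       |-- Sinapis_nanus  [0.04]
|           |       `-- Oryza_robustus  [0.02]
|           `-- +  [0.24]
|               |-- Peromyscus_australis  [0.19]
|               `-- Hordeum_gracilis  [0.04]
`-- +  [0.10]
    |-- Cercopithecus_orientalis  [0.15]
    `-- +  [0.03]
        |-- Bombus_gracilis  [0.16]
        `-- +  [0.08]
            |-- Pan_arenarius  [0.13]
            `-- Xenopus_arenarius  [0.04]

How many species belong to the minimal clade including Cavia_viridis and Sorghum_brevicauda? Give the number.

8

The MRCA of Cavia_viridis and Sorghum_brevicauda is the node subtending ((((Sorghum_brevicauda,(Tremarctos_niger,Musca_brevicauda)),Streptococcus_orientalis),Macaca_palustris),((Lycaon_occidentalis,Cavia_viridis),Gulo_palustris)).
That clade contains 8 terminal taxa: Cavia_viridis, Gulo_palustris, Lycaon_occidentalis, Macaca_palustris, Musca_brevicauda, Sorghum_brevicauda, Streptococcus_orientalis, Tremarctos_niger.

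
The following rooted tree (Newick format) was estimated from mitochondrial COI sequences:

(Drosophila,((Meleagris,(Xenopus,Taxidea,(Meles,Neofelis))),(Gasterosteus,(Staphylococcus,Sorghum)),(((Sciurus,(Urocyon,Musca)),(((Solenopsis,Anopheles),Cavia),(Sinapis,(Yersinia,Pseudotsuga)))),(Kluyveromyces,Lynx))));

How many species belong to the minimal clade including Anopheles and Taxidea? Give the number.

The MRCA of Anopheles and Taxidea is the node subtending ((Meleagris,(Xenopus,Taxidea,(Meles,Neofelis))),(Gasterosteus,(Staphylococcus,Sorghum)),(((Sciurus,(Urocyon,Musca)),(((Solenopsis,Anopheles),Cavia),(Sinapis,(Yersinia,Pseudotsuga)))),(Kluyveromyces,Lynx))).
That clade contains 19 terminal taxa: Anopheles, Cavia, Gasterosteus, Kluyveromyces, Lynx, Meleagris, Meles, Musca, Neofelis, Pseudotsuga, Sciurus, Sinapis, Solenopsis, Sorghum, Staphylococcus, Taxidea, Urocyon, Xenopus, Yersinia.

19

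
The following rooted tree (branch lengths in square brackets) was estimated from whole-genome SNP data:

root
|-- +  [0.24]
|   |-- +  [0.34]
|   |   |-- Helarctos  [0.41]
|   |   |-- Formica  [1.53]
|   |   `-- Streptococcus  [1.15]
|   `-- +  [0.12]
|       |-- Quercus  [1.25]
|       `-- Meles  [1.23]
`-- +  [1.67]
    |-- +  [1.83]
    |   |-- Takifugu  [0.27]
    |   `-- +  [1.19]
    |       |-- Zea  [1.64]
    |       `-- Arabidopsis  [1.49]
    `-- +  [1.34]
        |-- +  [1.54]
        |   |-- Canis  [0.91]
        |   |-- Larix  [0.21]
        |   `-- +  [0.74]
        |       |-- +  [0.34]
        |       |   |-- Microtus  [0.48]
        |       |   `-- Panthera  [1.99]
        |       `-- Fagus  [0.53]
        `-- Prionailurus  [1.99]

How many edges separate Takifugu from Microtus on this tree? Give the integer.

7

The MRCA of Takifugu and Microtus is the node subtending ((Takifugu,(Zea,Arabidopsis)),((Canis,Larix,((Microtus,Panthera),Fagus)),Prionailurus)).
From Takifugu up to that node: 2 branches. From Microtus up to the same node: 5 branches. Total: 2 + 5 = 7.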